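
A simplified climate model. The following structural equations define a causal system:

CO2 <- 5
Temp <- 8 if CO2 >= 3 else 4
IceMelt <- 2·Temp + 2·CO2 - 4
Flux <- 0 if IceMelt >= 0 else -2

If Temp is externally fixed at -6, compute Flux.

Under do(Temp=-6), the mechanism Temp <- 8 if CO2 >= 3 else 4 is discarded; Temp is fixed at -6.
IceMelt = 2·Temp + 2·CO2 - 4  [with Temp=-6, CO2=5]  = -6
Flux = 0 if IceMelt >= 0 else -2  [with IceMelt=-6]  = -2

-2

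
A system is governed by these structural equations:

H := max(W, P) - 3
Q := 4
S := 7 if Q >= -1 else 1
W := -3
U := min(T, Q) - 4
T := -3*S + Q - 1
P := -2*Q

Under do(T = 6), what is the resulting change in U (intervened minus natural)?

The intervention breaks the incoming arrows to T: T := -3*S + Q - 1 no longer applies, and T = 6.
U = min(T, Q) - 4  [with T=6, Q=4]  = 0
Without intervention: S = 7 if Q >= -1 else 1  [with Q=4]  = 7; T = -3*S + Q - 1  [with S=7, Q=4]  = -18; U = min(T, Q) - 4  [with T=-18, Q=4]  = -22.
Change = 0 − (-22) = 22.

22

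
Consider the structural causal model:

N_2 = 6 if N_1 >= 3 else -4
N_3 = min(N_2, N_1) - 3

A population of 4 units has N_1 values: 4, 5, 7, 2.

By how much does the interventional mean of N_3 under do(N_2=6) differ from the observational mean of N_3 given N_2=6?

-0.75

Every unit gets N_2=6 under the intervention. N_3 values become 1, 2, 3, -1; E[N_3|do(N_2=6)] = 1.25.
E[N_3|N_2=6] averages over only the 3 units with N_2=6 (N_1 = 4, 5, 7): N_3 = 1, 2, 3, mean 2.
Difference = 1.25 − 2 = -0.75.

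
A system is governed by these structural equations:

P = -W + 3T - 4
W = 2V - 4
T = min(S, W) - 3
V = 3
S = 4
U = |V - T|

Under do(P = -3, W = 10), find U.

2

The joint intervention fixes P = -3, W = 10, removing each variable's own equation.
T = min(S, W) - 3  [with S=4, W=10]  = 1
U = |V - T|  [with V=3, T=1]  = 2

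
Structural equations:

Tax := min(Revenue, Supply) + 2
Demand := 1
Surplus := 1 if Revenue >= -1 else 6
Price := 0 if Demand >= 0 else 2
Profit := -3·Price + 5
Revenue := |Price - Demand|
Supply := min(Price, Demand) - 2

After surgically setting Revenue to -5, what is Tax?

-3

Intervening sets Revenue = -5 and removes its equation (Revenue := |Price - Demand|).
Price = 0 if Demand >= 0 else 2  [with Demand=1]  = 0
Supply = min(Price, Demand) - 2  [with Price=0, Demand=1]  = -2
Tax = min(Revenue, Supply) + 2  [with Revenue=-5, Supply=-2]  = -3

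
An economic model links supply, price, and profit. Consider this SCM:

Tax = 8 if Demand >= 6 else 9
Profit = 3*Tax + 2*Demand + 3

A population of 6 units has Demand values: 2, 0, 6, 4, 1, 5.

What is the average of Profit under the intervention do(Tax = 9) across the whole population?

Under do(Tax=9), Tax's equation is replaced by Tax=9 for every unit. Per-unit Profit: 34, 30, 42, 38, 32, 40. Mean = 36.

36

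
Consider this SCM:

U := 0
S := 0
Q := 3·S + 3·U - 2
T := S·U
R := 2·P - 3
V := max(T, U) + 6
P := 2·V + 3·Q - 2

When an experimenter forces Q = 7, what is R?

The intervention breaks the incoming arrows to Q: Q := 3·S + 3·U - 2 no longer applies, and Q = 7.
T = S·U  [with S=0, U=0]  = 0
V = max(T, U) + 6  [with T=0, U=0]  = 6
P = 2·V + 3·Q - 2  [with V=6, Q=7]  = 31
R = 2·P - 3  [with P=31]  = 59

59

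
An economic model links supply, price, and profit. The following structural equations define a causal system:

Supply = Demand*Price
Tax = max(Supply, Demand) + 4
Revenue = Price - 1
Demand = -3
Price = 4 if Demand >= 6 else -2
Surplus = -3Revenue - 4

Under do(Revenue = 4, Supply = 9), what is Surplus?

-16

The joint intervention fixes Revenue = 4, Supply = 9, removing each variable's own equation.
Surplus = -3Revenue - 4  [with Revenue=4]  = -16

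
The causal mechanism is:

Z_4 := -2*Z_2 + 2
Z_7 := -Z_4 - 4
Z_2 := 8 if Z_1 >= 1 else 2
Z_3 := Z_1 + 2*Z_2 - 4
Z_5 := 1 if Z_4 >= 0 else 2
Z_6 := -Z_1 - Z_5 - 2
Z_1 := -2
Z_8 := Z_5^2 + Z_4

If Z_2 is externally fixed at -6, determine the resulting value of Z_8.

do(Z_2=-6) replaces the equation Z_2 := 8 if Z_1 >= 1 else 2 with the constant Z_2 = -6.
Z_4 = -2*Z_2 + 2  [with Z_2=-6]  = 14
Z_5 = 1 if Z_4 >= 0 else 2  [with Z_4=14]  = 1
Z_8 = Z_5^2 + Z_4  [with Z_5=1, Z_4=14]  = 15

15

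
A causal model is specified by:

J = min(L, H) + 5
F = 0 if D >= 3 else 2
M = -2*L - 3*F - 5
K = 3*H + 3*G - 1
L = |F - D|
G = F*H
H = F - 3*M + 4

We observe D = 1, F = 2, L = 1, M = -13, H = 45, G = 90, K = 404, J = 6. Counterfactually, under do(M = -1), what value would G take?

18

Under do(M=-1), the mechanism M = -2*L - 3*F - 5 is discarded; M is fixed at -1.
F = 0 if D >= 3 else 2  [with D=1]  = 2
H = F - 3*M + 4  [with F=2, M=-1]  = 9
G = F*H  [with F=2, H=9]  = 18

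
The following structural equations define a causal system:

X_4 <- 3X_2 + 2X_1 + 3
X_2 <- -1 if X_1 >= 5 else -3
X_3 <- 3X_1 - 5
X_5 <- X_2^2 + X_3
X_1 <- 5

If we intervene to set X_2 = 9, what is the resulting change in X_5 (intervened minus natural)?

do(X_2=9) replaces the equation X_2 <- -1 if X_1 >= 5 else -3 with the constant X_2 = 9.
X_3 = 3X_1 - 5  [with X_1=5]  = 10
X_5 = X_2^2 + X_3  [with X_2=9, X_3=10]  = 91
Without intervention: X_2 = -1 if X_1 >= 5 else -3  [with X_1=5]  = -1; X_3 = 3X_1 - 5  [with X_1=5]  = 10; X_5 = X_2^2 + X_3  [with X_2=-1, X_3=10]  = 11.
Change = 91 − 11 = 80.

80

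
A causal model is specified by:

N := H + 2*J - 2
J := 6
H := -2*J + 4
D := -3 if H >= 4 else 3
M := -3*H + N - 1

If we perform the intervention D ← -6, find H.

Under do(D=-6), the mechanism D := -3 if H >= 4 else 3 is discarded; D is fixed at -6.
No directed path runs from D to H, so H keeps its natural value.
H = -2*J + 4  [with J=6]  = -8

-8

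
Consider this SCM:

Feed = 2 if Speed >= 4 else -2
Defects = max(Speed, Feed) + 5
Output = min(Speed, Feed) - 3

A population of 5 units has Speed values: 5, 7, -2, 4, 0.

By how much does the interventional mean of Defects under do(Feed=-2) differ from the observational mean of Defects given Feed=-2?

Under do(Feed=-2), Feed's equation is replaced by Feed=-2 for every unit. Per-unit Defects: 10, 12, 3, 9, 5. Mean = 7.8.
E[Defects|Feed=-2] averages over only the 2 units with Feed=-2 (Speed = -2, 0): Defects = 3, 5, mean 4.
Difference = 7.8 − 4 = 3.8.

3.8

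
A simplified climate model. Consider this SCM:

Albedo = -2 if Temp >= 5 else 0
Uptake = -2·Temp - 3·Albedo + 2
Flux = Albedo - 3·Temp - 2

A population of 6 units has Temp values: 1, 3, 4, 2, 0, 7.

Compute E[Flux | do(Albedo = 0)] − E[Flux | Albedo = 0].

-2.5

The intervention sets Albedo=0 in all 6 units regardless of Temp. Recomputing Flux per unit gives -5, -11, -14, -8, -2, -23; average -10.5.
Conditioning on Albedo=0 selects the 5 unit(s) with Temp ∈ {1, 3, 4, 2, 0}. Their Flux values: -5, -11, -14, -8, -2. Mean = -8.
Difference = -10.5 − (-8) = -2.5.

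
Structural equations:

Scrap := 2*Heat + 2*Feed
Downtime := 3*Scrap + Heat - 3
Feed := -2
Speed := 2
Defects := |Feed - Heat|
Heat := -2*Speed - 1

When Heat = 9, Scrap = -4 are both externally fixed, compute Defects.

11

The joint intervention fixes Heat = 9, Scrap = -4, removing each variable's own equation.
Defects = |Feed - Heat|  [with Feed=-2, Heat=9]  = 11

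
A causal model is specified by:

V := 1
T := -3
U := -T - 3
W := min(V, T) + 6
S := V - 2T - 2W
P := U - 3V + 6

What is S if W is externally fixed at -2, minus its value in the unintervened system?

10

The intervention breaks the incoming arrows to W: W := min(V, T) + 6 no longer applies, and W = -2.
S = V - 2T - 2W  [with V=1, T=-3, W=-2]  = 11
Without intervention: W = min(V, T) + 6  [with V=1, T=-3]  = 3; S = V - 2T - 2W  [with V=1, T=-3, W=3]  = 1.
Change = 11 − 1 = 10.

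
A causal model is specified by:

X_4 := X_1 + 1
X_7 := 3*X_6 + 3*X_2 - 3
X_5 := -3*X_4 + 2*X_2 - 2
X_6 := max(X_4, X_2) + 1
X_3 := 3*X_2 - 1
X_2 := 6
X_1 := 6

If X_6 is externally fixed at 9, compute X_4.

7

do(X_6=9) replaces the equation X_6 := max(X_4, X_2) + 1 with the constant X_6 = 9.
No directed path runs from X_6 to X_4, so X_4 keeps its natural value.
X_4 = X_1 + 1  [with X_1=6]  = 7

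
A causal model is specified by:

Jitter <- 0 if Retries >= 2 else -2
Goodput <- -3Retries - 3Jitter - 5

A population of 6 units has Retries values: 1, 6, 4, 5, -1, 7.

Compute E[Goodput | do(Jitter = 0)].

Every unit gets Jitter=0 under the intervention. Goodput values become -8, -23, -17, -20, -2, -26; E[Goodput|do(Jitter=0)] = -16.

-16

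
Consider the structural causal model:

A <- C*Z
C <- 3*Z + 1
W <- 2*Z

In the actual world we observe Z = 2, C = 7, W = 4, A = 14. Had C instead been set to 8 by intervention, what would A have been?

16

Under do(C=8), the mechanism C <- 3*Z + 1 is discarded; C is fixed at 8.
A = C*Z  [with C=8, Z=2]  = 16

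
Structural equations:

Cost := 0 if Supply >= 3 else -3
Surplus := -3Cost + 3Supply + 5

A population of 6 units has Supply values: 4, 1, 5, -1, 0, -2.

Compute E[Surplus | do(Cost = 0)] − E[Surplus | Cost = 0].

-10

The intervention sets Cost=0 in all 6 units regardless of Supply. Recomputing Surplus per unit gives 17, 8, 20, 2, 5, -1; average 8.5.
Observing Cost=0 restricts to units where Cost's equation naturally yields 0: Supply ∈ {4, 5}. In that subpopulation Surplus = 17, 20, mean 18.5.
Difference = 8.5 − 18.5 = -10.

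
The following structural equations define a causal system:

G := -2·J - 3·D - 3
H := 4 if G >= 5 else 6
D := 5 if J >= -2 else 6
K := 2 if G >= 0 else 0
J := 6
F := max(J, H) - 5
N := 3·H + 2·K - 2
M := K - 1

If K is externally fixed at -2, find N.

do(K=-2) replaces the equation K := 2 if G >= 0 else 0 with the constant K = -2.
D = 5 if J >= -2 else 6  [with J=6]  = 5
G = -2·J - 3·D - 3  [with J=6, D=5]  = -30
H = 4 if G >= 5 else 6  [with G=-30]  = 6
N = 3·H + 2·K - 2  [with H=6, K=-2]  = 12

12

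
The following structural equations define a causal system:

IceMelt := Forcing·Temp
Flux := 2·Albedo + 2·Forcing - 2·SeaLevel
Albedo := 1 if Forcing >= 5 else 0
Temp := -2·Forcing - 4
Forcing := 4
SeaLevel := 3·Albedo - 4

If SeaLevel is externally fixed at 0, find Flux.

The intervention breaks the incoming arrows to SeaLevel: SeaLevel := 3·Albedo - 4 no longer applies, and SeaLevel = 0.
Albedo = 1 if Forcing >= 5 else 0  [with Forcing=4]  = 0
Flux = 2·Albedo + 2·Forcing - 2·SeaLevel  [with Albedo=0, Forcing=4, SeaLevel=0]  = 8

8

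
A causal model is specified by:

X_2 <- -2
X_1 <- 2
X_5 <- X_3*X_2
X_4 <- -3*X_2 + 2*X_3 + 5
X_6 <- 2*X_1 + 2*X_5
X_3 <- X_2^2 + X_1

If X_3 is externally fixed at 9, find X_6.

The intervention breaks the incoming arrows to X_3: X_3 <- X_2^2 + X_1 no longer applies, and X_3 = 9.
X_5 = X_3*X_2  [with X_3=9, X_2=-2]  = -18
X_6 = 2*X_1 + 2*X_5  [with X_1=2, X_5=-18]  = -32

-32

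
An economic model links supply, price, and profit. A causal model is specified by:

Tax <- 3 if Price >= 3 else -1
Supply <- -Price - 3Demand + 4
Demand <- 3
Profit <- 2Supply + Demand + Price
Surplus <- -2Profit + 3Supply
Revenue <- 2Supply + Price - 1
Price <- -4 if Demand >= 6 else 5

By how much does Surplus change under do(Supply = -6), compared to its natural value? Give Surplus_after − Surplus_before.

The intervention breaks the incoming arrows to Supply: Supply <- -Price - 3Demand + 4 no longer applies, and Supply = -6.
Price = -4 if Demand >= 6 else 5  [with Demand=3]  = 5
Profit = 2Supply + Demand + Price  [with Supply=-6, Demand=3, Price=5]  = -4
Surplus = -2Profit + 3Supply  [with Profit=-4, Supply=-6]  = -10
Without intervention: Price = -4 if Demand >= 6 else 5  [with Demand=3]  = 5; Supply = -Price - 3Demand + 4  [with Price=5, Demand=3]  = -10; Profit = 2Supply + Demand + Price  [with Supply=-10, Demand=3, Price=5]  = -12; Surplus = -2Profit + 3Supply  [with Profit=-12, Supply=-10]  = -6.
Change = -10 − (-6) = -4.

-4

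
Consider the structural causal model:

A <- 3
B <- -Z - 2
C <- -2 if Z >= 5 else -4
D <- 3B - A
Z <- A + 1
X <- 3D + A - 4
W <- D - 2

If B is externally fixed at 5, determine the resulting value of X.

35

The intervention breaks the incoming arrows to B: B <- -Z - 2 no longer applies, and B = 5.
D = 3B - A  [with B=5, A=3]  = 12
X = 3D + A - 4  [with D=12, A=3]  = 35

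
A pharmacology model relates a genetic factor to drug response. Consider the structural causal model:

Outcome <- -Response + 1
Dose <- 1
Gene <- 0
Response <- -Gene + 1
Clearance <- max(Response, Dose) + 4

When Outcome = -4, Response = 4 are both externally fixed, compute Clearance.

Under do(Outcome = -4, Response = 4), each intervened variable's structural equation is replaced by its fixed value.
Clearance = max(Response, Dose) + 4  [with Response=4, Dose=1]  = 8

8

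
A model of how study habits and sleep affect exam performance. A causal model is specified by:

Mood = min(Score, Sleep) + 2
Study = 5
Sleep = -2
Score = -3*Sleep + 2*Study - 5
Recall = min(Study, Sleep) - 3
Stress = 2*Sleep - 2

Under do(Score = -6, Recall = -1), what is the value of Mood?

Setting Score = -6, Recall = -1 by intervention discards those variables' equations.
Mood = min(Score, Sleep) + 2  [with Score=-6, Sleep=-2]  = -4

-4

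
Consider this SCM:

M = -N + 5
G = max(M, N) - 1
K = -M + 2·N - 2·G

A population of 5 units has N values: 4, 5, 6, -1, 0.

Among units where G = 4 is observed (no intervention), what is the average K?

-5.5

Observing G=4 restricts to units where G's equation naturally yields 4: N ∈ {5, 0}. In that subpopulation K = 2, -13, mean -5.5.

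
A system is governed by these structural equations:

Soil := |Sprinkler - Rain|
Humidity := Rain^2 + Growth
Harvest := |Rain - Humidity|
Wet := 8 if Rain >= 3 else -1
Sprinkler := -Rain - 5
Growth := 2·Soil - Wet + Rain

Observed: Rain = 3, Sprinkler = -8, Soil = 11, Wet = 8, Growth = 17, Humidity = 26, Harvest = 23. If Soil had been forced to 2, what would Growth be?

-1

do(Soil=2) replaces the equation Soil := |Sprinkler - Rain| with the constant Soil = 2.
Wet = 8 if Rain >= 3 else -1  [with Rain=3]  = 8
Growth = 2·Soil - Wet + Rain  [with Soil=2, Wet=8, Rain=3]  = -1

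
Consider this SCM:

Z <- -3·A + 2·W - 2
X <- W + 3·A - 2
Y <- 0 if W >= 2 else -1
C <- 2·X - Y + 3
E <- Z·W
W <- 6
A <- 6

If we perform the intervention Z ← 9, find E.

The intervention breaks the incoming arrows to Z: Z <- -3·A + 2·W - 2 no longer applies, and Z = 9.
E = Z·W  [with Z=9, W=6]  = 54

54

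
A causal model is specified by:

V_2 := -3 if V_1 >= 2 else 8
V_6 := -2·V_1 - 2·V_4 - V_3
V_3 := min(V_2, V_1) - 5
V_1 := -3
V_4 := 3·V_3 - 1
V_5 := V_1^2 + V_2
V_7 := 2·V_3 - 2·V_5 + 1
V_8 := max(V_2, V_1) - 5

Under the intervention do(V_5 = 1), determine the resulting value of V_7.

Under do(V_5=1), the mechanism V_5 := V_1^2 + V_2 is discarded; V_5 is fixed at 1.
V_2 = -3 if V_1 >= 2 else 8  [with V_1=-3]  = 8
V_3 = min(V_2, V_1) - 5  [with V_2=8, V_1=-3]  = -8
V_7 = 2·V_3 - 2·V_5 + 1  [with V_3=-8, V_5=1]  = -17

-17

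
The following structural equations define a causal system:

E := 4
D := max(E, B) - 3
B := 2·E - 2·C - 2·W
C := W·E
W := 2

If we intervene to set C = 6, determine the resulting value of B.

-8

The intervention breaks the incoming arrows to C: C := W·E no longer applies, and C = 6.
B = 2·E - 2·C - 2·W  [with E=4, C=6, W=2]  = -8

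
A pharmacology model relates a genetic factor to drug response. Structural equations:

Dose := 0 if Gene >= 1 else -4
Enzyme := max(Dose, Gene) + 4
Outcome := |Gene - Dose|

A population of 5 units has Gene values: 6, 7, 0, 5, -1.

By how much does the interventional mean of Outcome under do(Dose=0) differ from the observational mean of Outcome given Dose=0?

-2.2

do(Dose=0) breaks Dose's dependence on Gene. With Dose=0 fixed, Outcome across the units is 6, 7, 0, 5, 1, mean 3.8.
E[Outcome|Dose=0] averages over only the 3 units with Dose=0 (Gene = 6, 7, 5): Outcome = 6, 7, 5, mean 6.
Difference = 3.8 − 6 = -2.2.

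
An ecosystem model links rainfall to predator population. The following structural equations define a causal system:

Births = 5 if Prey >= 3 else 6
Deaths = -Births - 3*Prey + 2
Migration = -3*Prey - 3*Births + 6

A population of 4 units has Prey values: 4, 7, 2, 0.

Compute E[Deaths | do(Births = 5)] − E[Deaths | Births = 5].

The intervention sets Births=5 in all 4 units regardless of Prey. Recomputing Deaths per unit gives -15, -24, -9, -3; average -12.75.
Conditioning on Births=5 selects the 2 unit(s) with Prey ∈ {4, 7}. Their Deaths values: -15, -24. Mean = -19.5.
Difference = -12.75 − (-19.5) = 6.75.

6.75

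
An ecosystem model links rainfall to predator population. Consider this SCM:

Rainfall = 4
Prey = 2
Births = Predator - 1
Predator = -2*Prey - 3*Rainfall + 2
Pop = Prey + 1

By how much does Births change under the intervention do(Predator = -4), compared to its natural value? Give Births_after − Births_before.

The intervention breaks the incoming arrows to Predator: Predator = -2*Prey - 3*Rainfall + 2 no longer applies, and Predator = -4.
Births = Predator - 1  [with Predator=-4]  = -5
Without intervention: Predator = -2*Prey - 3*Rainfall + 2  [with Prey=2, Rainfall=4]  = -14; Births = Predator - 1  [with Predator=-14]  = -15.
Change = -5 − (-15) = 10.

10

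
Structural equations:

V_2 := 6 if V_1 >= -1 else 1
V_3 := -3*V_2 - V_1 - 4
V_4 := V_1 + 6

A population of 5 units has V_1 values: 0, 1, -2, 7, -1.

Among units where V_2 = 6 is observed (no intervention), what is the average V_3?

Observing V_2=6 restricts to units where V_2's equation naturally yields 6: V_1 ∈ {0, 1, 7, -1}. In that subpopulation V_3 = -22, -23, -29, -21, mean -23.75.

-23.75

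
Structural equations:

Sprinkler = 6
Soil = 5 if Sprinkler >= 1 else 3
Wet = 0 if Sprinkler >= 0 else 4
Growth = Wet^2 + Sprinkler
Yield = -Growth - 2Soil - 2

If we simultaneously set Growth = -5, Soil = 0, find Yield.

The joint intervention fixes Growth = -5, Soil = 0, removing each variable's own equation.
Yield = -Growth - 2Soil - 2  [with Growth=-5, Soil=0]  = 3

3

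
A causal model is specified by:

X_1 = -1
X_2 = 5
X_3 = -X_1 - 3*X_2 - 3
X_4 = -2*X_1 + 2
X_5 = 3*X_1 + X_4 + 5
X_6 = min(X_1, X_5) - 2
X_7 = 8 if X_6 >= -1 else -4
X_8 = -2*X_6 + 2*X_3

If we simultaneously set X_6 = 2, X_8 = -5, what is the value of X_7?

8

Under do(X_6 = 2, X_8 = -5), each intervened variable's structural equation is replaced by its fixed value.
X_7 = 8 if X_6 >= -1 else -4  [with X_6=2]  = 8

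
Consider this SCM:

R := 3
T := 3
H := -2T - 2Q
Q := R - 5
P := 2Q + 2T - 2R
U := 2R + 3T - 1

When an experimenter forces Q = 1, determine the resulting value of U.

14

Under do(Q=1), the mechanism Q := R - 5 is discarded; Q is fixed at 1.
Since U is not a descendant of the intervened variable, it is unaffected.
U = 2R + 3T - 1  [with R=3, T=3]  = 14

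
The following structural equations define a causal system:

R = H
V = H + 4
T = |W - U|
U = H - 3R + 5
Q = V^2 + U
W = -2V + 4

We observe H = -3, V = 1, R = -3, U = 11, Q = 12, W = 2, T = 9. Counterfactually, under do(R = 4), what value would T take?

The intervention breaks the incoming arrows to R: R = H no longer applies, and R = 4.
V = H + 4  [with H=-3]  = 1
U = H - 3R + 5  [with H=-3, R=4]  = -10
W = -2V + 4  [with V=1]  = 2
T = |W - U|  [with W=2, U=-10]  = 12

12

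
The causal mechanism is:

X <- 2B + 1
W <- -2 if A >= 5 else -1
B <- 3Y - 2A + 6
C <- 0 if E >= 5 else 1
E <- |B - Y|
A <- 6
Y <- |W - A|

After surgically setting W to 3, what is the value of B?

3

Under do(W=3), the mechanism W <- -2 if A >= 5 else -1 is discarded; W is fixed at 3.
Y = |W - A|  [with W=3, A=6]  = 3
B = 3Y - 2A + 6  [with Y=3, A=6]  = 3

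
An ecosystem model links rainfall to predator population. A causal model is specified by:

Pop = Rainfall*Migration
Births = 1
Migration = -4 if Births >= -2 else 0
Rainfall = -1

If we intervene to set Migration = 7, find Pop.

The intervention breaks the incoming arrows to Migration: Migration = -4 if Births >= -2 else 0 no longer applies, and Migration = 7.
Pop = Rainfall*Migration  [with Rainfall=-1, Migration=7]  = -7

-7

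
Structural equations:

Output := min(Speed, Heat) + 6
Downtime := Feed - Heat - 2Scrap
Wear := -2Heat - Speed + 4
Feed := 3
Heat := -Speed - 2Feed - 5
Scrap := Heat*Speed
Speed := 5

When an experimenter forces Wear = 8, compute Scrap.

-80

Intervening sets Wear = 8 and removes its equation (Wear := -2Heat - Speed + 4).
No directed path runs from Wear to Scrap, so Scrap keeps its natural value.
Heat = -Speed - 2Feed - 5  [with Speed=5, Feed=3]  = -16
Scrap = Heat*Speed  [with Heat=-16, Speed=5]  = -80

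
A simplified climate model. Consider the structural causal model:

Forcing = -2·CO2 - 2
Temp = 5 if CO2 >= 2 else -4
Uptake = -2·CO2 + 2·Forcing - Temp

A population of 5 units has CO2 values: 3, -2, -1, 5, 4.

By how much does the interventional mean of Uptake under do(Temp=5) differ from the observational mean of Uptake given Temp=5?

Every unit gets Temp=5 under the intervention. Uptake values become -27, 3, -3, -39, -33; E[Uptake|do(Temp=5)] = -19.8.
Conditioning on Temp=5 selects the 3 unit(s) with CO2 ∈ {3, 5, 4}. Their Uptake values: -27, -39, -33. Mean = -33.
Difference = -19.8 − (-33) = 13.2.

13.2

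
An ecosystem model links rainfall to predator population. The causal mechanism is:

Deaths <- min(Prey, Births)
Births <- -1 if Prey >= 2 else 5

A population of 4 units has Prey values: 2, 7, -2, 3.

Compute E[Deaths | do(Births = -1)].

do(Births=-1) breaks Births's dependence on Prey. With Births=-1 fixed, Deaths across the units is -1, -1, -2, -1, mean -1.25.

-1.25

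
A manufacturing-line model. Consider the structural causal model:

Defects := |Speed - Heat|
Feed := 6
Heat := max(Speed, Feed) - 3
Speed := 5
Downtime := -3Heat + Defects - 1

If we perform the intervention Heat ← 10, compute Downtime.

do(Heat=10) replaces the equation Heat := max(Speed, Feed) - 3 with the constant Heat = 10.
Defects = |Speed - Heat|  [with Speed=5, Heat=10]  = 5
Downtime = -3Heat + Defects - 1  [with Heat=10, Defects=5]  = -26

-26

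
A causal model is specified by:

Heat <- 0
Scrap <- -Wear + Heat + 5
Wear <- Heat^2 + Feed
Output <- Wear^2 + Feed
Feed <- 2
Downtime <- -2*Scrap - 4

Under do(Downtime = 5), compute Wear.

2

do(Downtime=5) replaces the equation Downtime <- -2*Scrap - 4 with the constant Downtime = 5.
Wear is not downstream of the intervention, so its value is determined by the original equations.
Wear = Heat^2 + Feed  [with Heat=0, Feed=2]  = 2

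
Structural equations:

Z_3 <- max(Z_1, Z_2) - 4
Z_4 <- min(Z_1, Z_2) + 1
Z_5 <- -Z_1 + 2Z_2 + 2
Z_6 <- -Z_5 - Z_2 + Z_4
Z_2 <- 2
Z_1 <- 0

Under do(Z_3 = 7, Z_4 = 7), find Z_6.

-1

Setting Z_3 = 7, Z_4 = 7 by intervention discards those variables' equations.
Z_5 = -Z_1 + 2Z_2 + 2  [with Z_1=0, Z_2=2]  = 6
Z_6 = -Z_5 - Z_2 + Z_4  [with Z_5=6, Z_2=2, Z_4=7]  = -1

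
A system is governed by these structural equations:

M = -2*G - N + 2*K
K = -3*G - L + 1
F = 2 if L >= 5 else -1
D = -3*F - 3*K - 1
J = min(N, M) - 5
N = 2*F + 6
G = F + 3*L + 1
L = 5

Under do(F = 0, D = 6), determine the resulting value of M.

The joint intervention fixes F = 0, D = 6, removing each variable's own equation.
G = F + 3*L + 1  [with F=0, L=5]  = 16
K = -3*G - L + 1  [with G=16, L=5]  = -52
N = 2*F + 6  [with F=0]  = 6
M = -2*G - N + 2*K  [with G=16, N=6, K=-52]  = -142

-142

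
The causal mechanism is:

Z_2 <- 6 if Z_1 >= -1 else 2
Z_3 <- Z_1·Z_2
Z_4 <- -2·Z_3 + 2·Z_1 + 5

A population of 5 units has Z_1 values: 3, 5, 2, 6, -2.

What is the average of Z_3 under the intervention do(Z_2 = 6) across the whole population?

16.8

Every unit gets Z_2=6 under the intervention. Z_3 values become 18, 30, 12, 36, -12; E[Z_3|do(Z_2=6)] = 16.8.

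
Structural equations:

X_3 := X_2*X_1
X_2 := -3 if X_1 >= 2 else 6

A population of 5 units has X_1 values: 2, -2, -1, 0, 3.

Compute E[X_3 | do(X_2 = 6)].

2.4

The intervention sets X_2=6 in all 5 units regardless of X_1. Recomputing X_3 per unit gives 12, -12, -6, 0, 18; average 2.4.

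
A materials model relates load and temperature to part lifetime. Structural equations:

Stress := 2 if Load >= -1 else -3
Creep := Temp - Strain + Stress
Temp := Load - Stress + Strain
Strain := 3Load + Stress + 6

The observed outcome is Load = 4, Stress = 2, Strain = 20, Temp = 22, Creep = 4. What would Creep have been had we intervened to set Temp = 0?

-18

Intervening sets Temp = 0 and removes its equation (Temp := Load - Stress + Strain).
Stress = 2 if Load >= -1 else -3  [with Load=4]  = 2
Strain = 3Load + Stress + 6  [with Load=4, Stress=2]  = 20
Creep = Temp - Strain + Stress  [with Temp=0, Strain=20, Stress=2]  = -18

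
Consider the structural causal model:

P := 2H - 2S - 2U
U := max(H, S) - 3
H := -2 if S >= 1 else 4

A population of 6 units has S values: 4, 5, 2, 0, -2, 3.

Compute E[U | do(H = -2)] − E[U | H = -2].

-1.5

Every unit gets H=-2 under the intervention. U values become 1, 2, -1, -3, -5, 0; E[U|do(H=-2)] = -1.
Observing H=-2 restricts to units where H's equation naturally yields -2: S ∈ {4, 5, 2, 3}. In that subpopulation U = 1, 2, -1, 0, mean 0.5.
Difference = -1 − 0.5 = -1.5.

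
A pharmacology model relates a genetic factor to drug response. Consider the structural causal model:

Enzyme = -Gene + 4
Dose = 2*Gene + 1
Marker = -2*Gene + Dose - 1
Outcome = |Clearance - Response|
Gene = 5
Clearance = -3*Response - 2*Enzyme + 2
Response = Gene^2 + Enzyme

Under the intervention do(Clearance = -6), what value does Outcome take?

30

Intervening sets Clearance = -6 and removes its equation (Clearance = -3*Response - 2*Enzyme + 2).
Enzyme = -Gene + 4  [with Gene=5]  = -1
Response = Gene^2 + Enzyme  [with Gene=5, Enzyme=-1]  = 24
Outcome = |Clearance - Response|  [with Clearance=-6, Response=24]  = 30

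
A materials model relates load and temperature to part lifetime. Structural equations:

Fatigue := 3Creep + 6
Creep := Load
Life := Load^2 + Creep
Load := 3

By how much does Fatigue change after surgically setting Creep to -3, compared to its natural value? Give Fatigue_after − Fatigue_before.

The intervention breaks the incoming arrows to Creep: Creep := Load no longer applies, and Creep = -3.
Fatigue = 3Creep + 6  [with Creep=-3]  = -3
Without intervention: Creep = Load  [with Load=3]  = 3; Fatigue = 3Creep + 6  [with Creep=3]  = 15.
Change = -3 − 15 = -18.

-18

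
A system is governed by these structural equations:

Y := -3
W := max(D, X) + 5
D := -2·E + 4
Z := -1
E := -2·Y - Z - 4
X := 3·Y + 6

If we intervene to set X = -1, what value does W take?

Under do(X=-1), the mechanism X := 3·Y + 6 is discarded; X is fixed at -1.
E = -2·Y - Z - 4  [with Y=-3, Z=-1]  = 3
D = -2·E + 4  [with E=3]  = -2
W = max(D, X) + 5  [with D=-2, X=-1]  = 4

4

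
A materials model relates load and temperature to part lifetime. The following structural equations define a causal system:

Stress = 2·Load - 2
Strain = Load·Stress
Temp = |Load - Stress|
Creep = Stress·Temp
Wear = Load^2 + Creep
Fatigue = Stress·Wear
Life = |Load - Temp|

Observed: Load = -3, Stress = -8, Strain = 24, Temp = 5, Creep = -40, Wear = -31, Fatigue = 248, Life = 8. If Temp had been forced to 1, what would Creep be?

-8

Intervening sets Temp = 1 and removes its equation (Temp = |Load - Stress|).
Stress = 2·Load - 2  [with Load=-3]  = -8
Creep = Stress·Temp  [with Stress=-8, Temp=1]  = -8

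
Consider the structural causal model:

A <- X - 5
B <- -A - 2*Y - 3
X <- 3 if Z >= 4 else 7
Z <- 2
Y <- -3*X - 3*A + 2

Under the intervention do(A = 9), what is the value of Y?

The intervention breaks the incoming arrows to A: A <- X - 5 no longer applies, and A = 9.
X = 3 if Z >= 4 else 7  [with Z=2]  = 7
Y = -3*X - 3*A + 2  [with X=7, A=9]  = -46

-46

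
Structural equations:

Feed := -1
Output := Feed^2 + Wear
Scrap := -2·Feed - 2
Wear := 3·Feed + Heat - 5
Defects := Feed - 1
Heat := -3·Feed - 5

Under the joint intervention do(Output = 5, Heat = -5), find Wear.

The joint intervention fixes Output = 5, Heat = -5, removing each variable's own equation.
Wear = 3·Feed + Heat - 5  [with Feed=-1, Heat=-5]  = -13

-13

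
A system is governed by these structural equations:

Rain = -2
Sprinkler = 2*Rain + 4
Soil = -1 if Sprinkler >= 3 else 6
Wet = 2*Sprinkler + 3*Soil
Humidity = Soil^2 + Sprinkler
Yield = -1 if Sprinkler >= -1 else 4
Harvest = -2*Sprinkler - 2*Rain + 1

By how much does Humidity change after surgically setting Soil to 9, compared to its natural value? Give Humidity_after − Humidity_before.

do(Soil=9) replaces the equation Soil = -1 if Sprinkler >= 3 else 6 with the constant Soil = 9.
Sprinkler = 2*Rain + 4  [with Rain=-2]  = 0
Humidity = Soil^2 + Sprinkler  [with Soil=9, Sprinkler=0]  = 81
Without intervention: Sprinkler = 2*Rain + 4  [with Rain=-2]  = 0; Soil = -1 if Sprinkler >= 3 else 6  [with Sprinkler=0]  = 6; Humidity = Soil^2 + Sprinkler  [with Soil=6, Sprinkler=0]  = 36.
Change = 81 − 36 = 45.

45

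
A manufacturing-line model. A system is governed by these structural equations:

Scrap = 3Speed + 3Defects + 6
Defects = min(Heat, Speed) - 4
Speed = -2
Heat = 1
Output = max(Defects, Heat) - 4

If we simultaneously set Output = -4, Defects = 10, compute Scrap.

Under do(Output = -4, Defects = 10), each intervened variable's structural equation is replaced by its fixed value.
Scrap = 3Speed + 3Defects + 6  [with Speed=-2, Defects=10]  = 30

30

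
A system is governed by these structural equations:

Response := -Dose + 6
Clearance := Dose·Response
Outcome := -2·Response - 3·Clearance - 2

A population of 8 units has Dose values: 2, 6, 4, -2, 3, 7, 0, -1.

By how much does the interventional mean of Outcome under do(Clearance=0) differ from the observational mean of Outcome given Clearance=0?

do(Clearance=0) breaks Clearance's dependence on Dose. With Clearance=0 fixed, Outcome across the units is -10, -2, -6, -18, -8, 0, -14, -16, mean -9.25.
Observing Clearance=0 restricts to units where Clearance's equation naturally yields 0: Dose ∈ {6, 0}. In that subpopulation Outcome = -2, -14, mean -8.
Difference = -9.25 − (-8) = -1.25.

-1.25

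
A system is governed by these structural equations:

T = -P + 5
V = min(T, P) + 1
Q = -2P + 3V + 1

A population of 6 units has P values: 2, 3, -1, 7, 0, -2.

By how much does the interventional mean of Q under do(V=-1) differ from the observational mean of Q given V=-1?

2

Every unit gets V=-1 under the intervention. Q values become -6, -8, 0, -16, -2, 2; E[Q|do(V=-1)] = -5.
E[Q|V=-1] averages over only the 2 units with V=-1 (P = 7, -2): Q = -16, 2, mean -7.
Difference = -5 − (-7) = 2.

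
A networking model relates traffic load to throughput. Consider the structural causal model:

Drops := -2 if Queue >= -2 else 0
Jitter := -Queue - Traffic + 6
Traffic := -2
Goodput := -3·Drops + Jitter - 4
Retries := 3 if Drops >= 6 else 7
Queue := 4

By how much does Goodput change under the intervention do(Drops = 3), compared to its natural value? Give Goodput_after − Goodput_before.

-15

The intervention breaks the incoming arrows to Drops: Drops := -2 if Queue >= -2 else 0 no longer applies, and Drops = 3.
Jitter = -Queue - Traffic + 6  [with Queue=4, Traffic=-2]  = 4
Goodput = -3·Drops + Jitter - 4  [with Drops=3, Jitter=4]  = -9
Without intervention: Drops = -2 if Queue >= -2 else 0  [with Queue=4]  = -2; Jitter = -Queue - Traffic + 6  [with Queue=4, Traffic=-2]  = 4; Goodput = -3·Drops + Jitter - 4  [with Drops=-2, Jitter=4]  = 6.
Change = -9 − 6 = -15.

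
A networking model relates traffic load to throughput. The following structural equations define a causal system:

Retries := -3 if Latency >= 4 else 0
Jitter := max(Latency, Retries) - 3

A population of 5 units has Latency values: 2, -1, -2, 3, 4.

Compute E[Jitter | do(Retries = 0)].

Every unit gets Retries=0 under the intervention. Jitter values become -1, -3, -3, 0, 1; E[Jitter|do(Retries=0)] = -1.2.

-1.2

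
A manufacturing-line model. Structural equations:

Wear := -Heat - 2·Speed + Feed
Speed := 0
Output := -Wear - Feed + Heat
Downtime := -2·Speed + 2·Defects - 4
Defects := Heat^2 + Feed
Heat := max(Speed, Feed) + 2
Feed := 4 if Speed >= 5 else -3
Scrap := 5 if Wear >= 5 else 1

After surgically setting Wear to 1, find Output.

The intervention breaks the incoming arrows to Wear: Wear := -Heat - 2·Speed + Feed no longer applies, and Wear = 1.
Feed = 4 if Speed >= 5 else -3  [with Speed=0]  = -3
Heat = max(Speed, Feed) + 2  [with Speed=0, Feed=-3]  = 2
Output = -Wear - Feed + Heat  [with Wear=1, Feed=-3, Heat=2]  = 4

4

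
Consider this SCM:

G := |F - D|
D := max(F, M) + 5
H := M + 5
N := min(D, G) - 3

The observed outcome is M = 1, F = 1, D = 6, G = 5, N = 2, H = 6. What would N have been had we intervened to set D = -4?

do(D=-4) replaces the equation D := max(F, M) + 5 with the constant D = -4.
G = |F - D|  [with F=1, D=-4]  = 5
N = min(D, G) - 3  [with D=-4, G=5]  = -7

-7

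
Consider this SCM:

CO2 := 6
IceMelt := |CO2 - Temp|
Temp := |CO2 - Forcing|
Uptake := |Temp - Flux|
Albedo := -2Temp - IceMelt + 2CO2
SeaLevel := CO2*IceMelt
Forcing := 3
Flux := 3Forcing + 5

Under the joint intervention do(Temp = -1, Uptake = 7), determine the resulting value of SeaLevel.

42

Under do(Temp = -1, Uptake = 7), each intervened variable's structural equation is replaced by its fixed value.
IceMelt = |CO2 - Temp|  [with CO2=6, Temp=-1]  = 7
SeaLevel = CO2*IceMelt  [with CO2=6, IceMelt=7]  = 42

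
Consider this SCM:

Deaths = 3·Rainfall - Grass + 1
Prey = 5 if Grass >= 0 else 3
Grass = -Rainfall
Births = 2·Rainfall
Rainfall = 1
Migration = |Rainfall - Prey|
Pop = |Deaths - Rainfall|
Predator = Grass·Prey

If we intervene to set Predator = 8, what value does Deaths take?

5

Under do(Predator=8), the mechanism Predator = Grass·Prey is discarded; Predator is fixed at 8.
Since Deaths is not a descendant of the intervened variable, it is unaffected.
Grass = -Rainfall  [with Rainfall=1]  = -1
Deaths = 3·Rainfall - Grass + 1  [with Rainfall=1, Grass=-1]  = 5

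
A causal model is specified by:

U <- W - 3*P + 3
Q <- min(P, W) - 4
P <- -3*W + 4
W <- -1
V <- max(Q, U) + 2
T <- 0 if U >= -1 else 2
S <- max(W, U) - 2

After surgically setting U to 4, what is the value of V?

6

The intervention breaks the incoming arrows to U: U <- W - 3*P + 3 no longer applies, and U = 4.
P = -3*W + 4  [with W=-1]  = 7
Q = min(P, W) - 4  [with P=7, W=-1]  = -5
V = max(Q, U) + 2  [with Q=-5, U=4]  = 6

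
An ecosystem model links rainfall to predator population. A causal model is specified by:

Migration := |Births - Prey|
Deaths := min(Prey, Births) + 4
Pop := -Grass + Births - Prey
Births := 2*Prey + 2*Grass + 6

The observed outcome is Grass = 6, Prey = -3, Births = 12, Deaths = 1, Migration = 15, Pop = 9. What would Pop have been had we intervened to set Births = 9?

6

The intervention breaks the incoming arrows to Births: Births := 2*Prey + 2*Grass + 6 no longer applies, and Births = 9.
Pop = -Grass + Births - Prey  [with Grass=6, Births=9, Prey=-3]  = 6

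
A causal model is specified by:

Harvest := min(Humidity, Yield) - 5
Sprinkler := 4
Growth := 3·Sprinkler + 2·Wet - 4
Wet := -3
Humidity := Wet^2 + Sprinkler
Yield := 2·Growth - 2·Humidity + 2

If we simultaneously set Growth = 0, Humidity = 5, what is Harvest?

-13

Setting Growth = 0, Humidity = 5 by intervention discards those variables' equations.
Yield = 2·Growth - 2·Humidity + 2  [with Growth=0, Humidity=5]  = -8
Harvest = min(Humidity, Yield) - 5  [with Humidity=5, Yield=-8]  = -13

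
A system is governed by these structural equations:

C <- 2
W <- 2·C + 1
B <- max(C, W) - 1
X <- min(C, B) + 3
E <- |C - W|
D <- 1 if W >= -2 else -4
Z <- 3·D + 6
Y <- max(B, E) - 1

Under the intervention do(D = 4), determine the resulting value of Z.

Intervening sets D = 4 and removes its equation (D <- 1 if W >= -2 else -4).
Z = 3·D + 6  [with D=4]  = 18

18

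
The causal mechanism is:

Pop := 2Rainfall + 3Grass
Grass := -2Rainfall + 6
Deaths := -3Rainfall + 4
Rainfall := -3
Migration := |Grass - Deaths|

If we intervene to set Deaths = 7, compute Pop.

30

do(Deaths=7) replaces the equation Deaths := -3Rainfall + 4 with the constant Deaths = 7.
Pop is not downstream of the intervention, so its value is determined by the original equations.
Grass = -2Rainfall + 6  [with Rainfall=-3]  = 12
Pop = 2Rainfall + 3Grass  [with Rainfall=-3, Grass=12]  = 30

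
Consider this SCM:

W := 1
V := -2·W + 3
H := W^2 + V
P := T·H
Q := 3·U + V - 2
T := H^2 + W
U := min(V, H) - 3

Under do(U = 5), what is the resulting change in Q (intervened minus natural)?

21

The intervention breaks the incoming arrows to U: U := min(V, H) - 3 no longer applies, and U = 5.
V = -2·W + 3  [with W=1]  = 1
Q = 3·U + V - 2  [with U=5, V=1]  = 14
Without intervention: V = -2·W + 3  [with W=1]  = 1; H = W^2 + V  [with W=1, V=1]  = 2; U = min(V, H) - 3  [with V=1, H=2]  = -2; Q = 3·U + V - 2  [with U=-2, V=1]  = -7.
Change = 14 − (-7) = 21.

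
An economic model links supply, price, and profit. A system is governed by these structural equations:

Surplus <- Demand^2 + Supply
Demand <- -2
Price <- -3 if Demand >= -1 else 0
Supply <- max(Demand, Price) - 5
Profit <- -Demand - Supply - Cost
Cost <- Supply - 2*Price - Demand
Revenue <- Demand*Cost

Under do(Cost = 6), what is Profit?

Under do(Cost=6), the mechanism Cost <- Supply - 2*Price - Demand is discarded; Cost is fixed at 6.
Price = -3 if Demand >= -1 else 0  [with Demand=-2]  = 0
Supply = max(Demand, Price) - 5  [with Demand=-2, Price=0]  = -5
Profit = -Demand - Supply - Cost  [with Demand=-2, Supply=-5, Cost=6]  = 1

1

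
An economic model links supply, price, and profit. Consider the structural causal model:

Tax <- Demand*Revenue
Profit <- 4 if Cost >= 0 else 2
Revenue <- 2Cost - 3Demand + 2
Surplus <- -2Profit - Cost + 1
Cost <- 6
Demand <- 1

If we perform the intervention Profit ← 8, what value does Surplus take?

-21

The intervention breaks the incoming arrows to Profit: Profit <- 4 if Cost >= 0 else 2 no longer applies, and Profit = 8.
Surplus = -2Profit - Cost + 1  [with Profit=8, Cost=6]  = -21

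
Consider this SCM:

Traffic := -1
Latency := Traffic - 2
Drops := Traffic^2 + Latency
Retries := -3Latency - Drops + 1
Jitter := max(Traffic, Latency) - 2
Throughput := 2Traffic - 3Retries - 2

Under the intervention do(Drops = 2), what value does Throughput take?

The intervention breaks the incoming arrows to Drops: Drops := Traffic^2 + Latency no longer applies, and Drops = 2.
Latency = Traffic - 2  [with Traffic=-1]  = -3
Retries = -3Latency - Drops + 1  [with Latency=-3, Drops=2]  = 8
Throughput = 2Traffic - 3Retries - 2  [with Traffic=-1, Retries=8]  = -28

-28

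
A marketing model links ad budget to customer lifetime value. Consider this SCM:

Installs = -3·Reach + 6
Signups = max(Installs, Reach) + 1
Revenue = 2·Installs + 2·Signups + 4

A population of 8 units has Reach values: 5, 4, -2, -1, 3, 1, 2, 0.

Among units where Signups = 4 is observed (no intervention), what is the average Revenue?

Conditioning on Signups=4 selects the 2 unit(s) with Reach ∈ {3, 1}. Their Revenue values: 6, 18. Mean = 12.

12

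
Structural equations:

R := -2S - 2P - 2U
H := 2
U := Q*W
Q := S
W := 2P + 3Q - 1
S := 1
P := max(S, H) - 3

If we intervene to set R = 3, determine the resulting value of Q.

1

Intervening sets R = 3 and removes its equation (R := -2S - 2P - 2U).
Q is not downstream of the intervention, so its value is determined by the original equations.
Q = S  [with S=1]  = 1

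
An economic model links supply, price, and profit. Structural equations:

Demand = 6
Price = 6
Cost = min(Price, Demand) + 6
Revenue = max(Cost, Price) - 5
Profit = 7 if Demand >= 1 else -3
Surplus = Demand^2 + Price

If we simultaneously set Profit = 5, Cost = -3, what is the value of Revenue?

Under do(Profit = 5, Cost = -3), each intervened variable's structural equation is replaced by its fixed value.
Revenue = max(Cost, Price) - 5  [with Cost=-3, Price=6]  = 1

1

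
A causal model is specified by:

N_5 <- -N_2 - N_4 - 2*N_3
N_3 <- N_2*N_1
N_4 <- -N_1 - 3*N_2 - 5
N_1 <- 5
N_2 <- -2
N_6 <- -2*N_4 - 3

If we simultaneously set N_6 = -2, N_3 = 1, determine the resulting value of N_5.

4

Under do(N_6 = -2, N_3 = 1), each intervened variable's structural equation is replaced by its fixed value.
N_4 = -N_1 - 3*N_2 - 5  [with N_1=5, N_2=-2]  = -4
N_5 = -N_2 - N_4 - 2*N_3  [with N_2=-2, N_4=-4, N_3=1]  = 4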